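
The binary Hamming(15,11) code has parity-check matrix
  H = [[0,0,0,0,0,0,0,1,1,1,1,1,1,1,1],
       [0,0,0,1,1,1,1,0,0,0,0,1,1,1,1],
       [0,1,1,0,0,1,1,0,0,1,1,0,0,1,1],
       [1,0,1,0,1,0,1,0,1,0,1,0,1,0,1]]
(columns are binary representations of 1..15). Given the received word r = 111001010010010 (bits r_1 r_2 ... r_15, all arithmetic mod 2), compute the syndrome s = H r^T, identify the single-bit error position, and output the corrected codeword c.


s = (1, 0, 1, 1)^T, error position = 11, corrected codeword c = 111001010000010

Compute s = H r^T mod 2 one row at a time:
  s_1 = 1 + 0 + 0 + 1 + 0 + 0 + 1 + 0 = 3 ≡ 1 (mod 2).
  s_2 = 0 + 0 + 1 + 0 + 0 + 0 + 1 + 0 = 2 ≡ 0 (mod 2).
  s_3 = 1 + 1 + 1 + 0 + 0 + 1 + 1 + 0 = 5 ≡ 1 (mod 2).
  s_4 = 1 + 1 + 0 + 0 + 0 + 1 + 0 + 0 = 3 ≡ 1 (mod 2).
s = (1, 0, 1, 1)^T — this equals column 11 of H (binary 1011), so error is at position 11.
Correct: flip bit 11 of r = 111001010010010 to get c = 111001010000010.


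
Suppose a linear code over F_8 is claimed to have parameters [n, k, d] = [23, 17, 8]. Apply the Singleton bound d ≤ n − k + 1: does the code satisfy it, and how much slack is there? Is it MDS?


Singleton RHS = n − k + 1 = 7, slack = -1, bound violated (no such code; not MDS).

Singleton bound: d ≤ n − k + 1.
Here n = 23, k = 17, so n − k + 1 = 7.
Given d = 8, check d ≤ 7: NO.
Slack = (n − k + 1) − d = -1.
The slack is negative: d = 8 exceeds n − k + 1 = 7 by 1, so the Singleton bound is violated and no linear [23, 17, 8]_8 code can exist. In particular it is not MDS (MDS requires d = n − k + 1 exactly).
Description: the claimed parameters are [23, 17, 8]_8; such a code would be impossible (violates the Singleton bound).


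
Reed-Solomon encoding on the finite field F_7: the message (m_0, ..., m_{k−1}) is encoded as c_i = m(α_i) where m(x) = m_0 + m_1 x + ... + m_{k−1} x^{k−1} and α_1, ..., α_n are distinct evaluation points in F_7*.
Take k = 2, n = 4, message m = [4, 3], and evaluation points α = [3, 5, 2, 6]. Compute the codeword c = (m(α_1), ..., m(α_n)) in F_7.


c = [6, 5, 3, 1]

Message polynomial: m(x) = 4 + 3·x (mod 7).
For each evaluation point α_i, compute m(α_i) mod 7:
  α_1 = 3: Horner steps 3 → 6, so m(3) = 6.
  α_2 = 5: Horner steps 3 → 5, so m(5) = 5.
  α_3 = 2: Horner steps 3 → 3, so m(2) = 3.
  α_4 = 6: Horner steps 3 → 1, so m(6) = 1.
Codeword c = [6, 5, 3, 1] ∈ F_7^4.


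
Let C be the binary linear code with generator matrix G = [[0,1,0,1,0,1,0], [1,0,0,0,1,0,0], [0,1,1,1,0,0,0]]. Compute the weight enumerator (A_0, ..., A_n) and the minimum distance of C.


Weight distribution: A_0 = 1, A_2 = 2, A_3 = 2, A_4 = 1, A_5 = 2. Minimum distance d = 2.

Enumerate all 2^3 = 8 messages m ∈ F_2^3.
For each, compute codeword c = mG in F_2^7, then tally its weight.
  m = 000 → c = 0000000, weight = 0.
  m = 100 → c = 0101010, weight = 3.
  m = 010 → c = 1000100, weight = 2.
  m = 110 → c = 1101110, weight = 5.
  m = 001 → c = 0111000, weight = 3.
  m = 101 → c = 0010010, weight = 2.
  m = 011 → c = 1111100, weight = 5.
  m = 111 → c = 1010110, weight = 4.
Tally weights:
  weight 0: 1 codewords.
  weight 2: 2 codewords.
  weight 3: 2 codewords.
  weight 4: 1 codewords.
  weight 5: 2 codewords.
Minimum distance d = smallest w > 0 with A_w > 0 = 2.
Sanity: Σ A_w = 8 = 2^3 = 8 ✓.


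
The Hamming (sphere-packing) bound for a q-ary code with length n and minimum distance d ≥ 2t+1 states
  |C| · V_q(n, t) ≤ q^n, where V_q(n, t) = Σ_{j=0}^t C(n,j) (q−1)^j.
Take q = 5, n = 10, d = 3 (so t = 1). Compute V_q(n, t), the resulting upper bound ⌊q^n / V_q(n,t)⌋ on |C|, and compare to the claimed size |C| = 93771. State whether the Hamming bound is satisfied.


V_q(n, t) = 41, q^n = 9765625, Hamming bound = 238185, |C| = 93771 ≤ bound (satisfied).

Step 1: Compute V_q(n, t) = Σ_{j=0}^1 C(n, j) (q−1)^j.
  j = 0: C(10,0)·(4)^0 = 1·1 = 1.
  j = 1: C(10,1)·(4)^1 = 10·4 = 40.
  V_q(n, t) = 1 + 40 = 41.
Step 2: q^n = 5^10 = 9765625.
Step 3: Hamming bound ⌊q^n / V_q(n,t)⌋ = ⌊9765625/41⌋ = 238185.
Step 4: Compare |C| = 93771 to 238185: satisfied.
The claimed |C| lies below the Hamming bound.


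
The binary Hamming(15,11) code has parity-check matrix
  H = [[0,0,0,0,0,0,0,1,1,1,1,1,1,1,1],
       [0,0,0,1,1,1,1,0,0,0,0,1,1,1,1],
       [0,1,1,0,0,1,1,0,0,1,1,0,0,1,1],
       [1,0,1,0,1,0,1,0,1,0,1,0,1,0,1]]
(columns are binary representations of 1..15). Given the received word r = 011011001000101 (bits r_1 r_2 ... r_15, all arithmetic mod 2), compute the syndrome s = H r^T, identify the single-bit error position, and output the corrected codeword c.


s = (1, 0, 0, 1)^T, error position = 9, corrected codeword c = 011011000000101

Compute s = H r^T mod 2 one row at a time:
  s_1 = 0 + 1 + 0 + 0 + 0 + 1 + 0 + 1 = 3 ≡ 1 (mod 2).
  s_2 = 0 + 1 + 1 + 0 + 0 + 1 + 0 + 1 = 4 ≡ 0 (mod 2).
  s_3 = 1 + 1 + 1 + 0 + 0 + 0 + 0 + 1 = 4 ≡ 0 (mod 2).
  s_4 = 0 + 1 + 1 + 0 + 1 + 0 + 1 + 1 = 5 ≡ 1 (mod 2).
s = (1, 0, 0, 1)^T — this equals column 9 of H (binary 1001), so error is at position 9.
Correct: flip bit 9 of r = 011011001000101 to get c = 011011000000101.


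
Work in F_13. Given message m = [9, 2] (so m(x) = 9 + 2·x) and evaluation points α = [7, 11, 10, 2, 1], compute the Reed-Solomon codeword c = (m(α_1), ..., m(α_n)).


c = [10, 5, 3, 0, 11]

Message polynomial: m(x) = 9 + 2·x (mod 13).
For each evaluation point α_i, compute m(α_i) mod 13:
  α_1 = 7: Horner steps 2 → 10, so m(7) = 10.
  α_2 = 11: Horner steps 2 → 5, so m(11) = 5.
  α_3 = 10: Horner steps 2 → 3, so m(10) = 3.
  α_4 = 2: Horner steps 2 → 0, so m(2) = 0.
  α_5 = 1: Horner steps 2 → 11, so m(1) = 11.
Codeword c = [10, 5, 3, 0, 11] ∈ F_13^5.


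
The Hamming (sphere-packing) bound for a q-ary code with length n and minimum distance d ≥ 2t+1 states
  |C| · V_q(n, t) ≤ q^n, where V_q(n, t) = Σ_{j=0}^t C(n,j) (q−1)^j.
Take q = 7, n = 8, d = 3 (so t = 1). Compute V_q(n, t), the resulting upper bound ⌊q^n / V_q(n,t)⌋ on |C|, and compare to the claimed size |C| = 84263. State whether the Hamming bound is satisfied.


V_q(n, t) = 49, q^n = 5764801, Hamming bound = 117649, |C| = 84263 ≤ bound (satisfied).

Step 1: Compute V_q(n, t) = Σ_{j=0}^1 C(n, j) (q−1)^j.
  j = 0: C(8,0)·(6)^0 = 1·1 = 1.
  j = 1: C(8,1)·(6)^1 = 8·6 = 48.
  V_q(n, t) = 1 + 48 = 49.
Step 2: q^n = 7^8 = 5764801.
Step 3: Hamming bound ⌊q^n / V_q(n,t)⌋ = ⌊5764801/49⌋ = 117649.
Step 4: Compare |C| = 84263 to 117649: satisfied.
The claimed |C| lies below the Hamming bound.


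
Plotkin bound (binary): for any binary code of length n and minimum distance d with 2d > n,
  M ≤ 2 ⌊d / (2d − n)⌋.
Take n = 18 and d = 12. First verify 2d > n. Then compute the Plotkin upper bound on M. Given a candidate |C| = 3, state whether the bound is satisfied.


Plotkin bound M ≤ 4; given |C| = 3 ≤ bound (satisfied).

Check applicability: 2d = 24, n = 18.
2d − n = 6 > 0, so Plotkin applies.
Compute d/(2d−n) = 12/6 ≈ 2.0000.
⌊d/(2d−n)⌋ = 2.
Plotkin bound: M ≤ 2·2 = 4.
Given |C| = 3, check: satisfied.
This |C| is below the Plotkin bound.


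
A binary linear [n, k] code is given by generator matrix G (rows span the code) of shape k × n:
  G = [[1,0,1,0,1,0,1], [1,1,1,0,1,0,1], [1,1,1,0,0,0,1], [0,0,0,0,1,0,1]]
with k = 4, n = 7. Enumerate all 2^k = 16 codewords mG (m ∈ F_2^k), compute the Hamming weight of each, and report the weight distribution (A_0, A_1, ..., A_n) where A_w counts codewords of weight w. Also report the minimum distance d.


Weight distribution: A_0 = 1, A_1 = 3, A_2 = 4, A_3 = 4, A_4 = 3, A_5 = 1. Minimum distance d = 1.

Enumerate all 2^4 = 16 messages m ∈ F_2^4.
For each, compute codeword c = mG in F_2^7, then tally its weight.
  m = 0000 → c = 0000000, weight = 0.
  m = 1000 → c = 1010101, weight = 4.
  m = 0100 → c = 1110101, weight = 5.
  m = 1100 → c = 0100000, weight = 1.
  m = 0010 → c = 1110001, weight = 4.
  m = 1010 → c = 0100100, weight = 2.
  m = 0110 → c = 0000100, weight = 1.
  m = 1110 → c = 1010001, weight = 3.
  m = 0001 → c = 0000101, weight = 2.
  m = 1001 → c = 1010000, weight = 2.
  m = 0101 → c = 1110000, weight = 3.
  m = 1101 → c = 0100101, weight = 3.
  m = 0011 → c = 1110100, weight = 4.
  m = 1011 → c = 0100001, weight = 2.
  m = 0111 → c = 0000001, weight = 1.
  m = 1111 → c = 1010100, weight = 3.
Tally weights:
  weight 0: 1 codewords.
  weight 1: 3 codewords.
  weight 2: 4 codewords.
  weight 3: 4 codewords.
  weight 4: 3 codewords.
  weight 5: 1 codewords.
Minimum distance d = smallest w > 0 with A_w > 0 = 1.
Sanity: Σ A_w = 16 = 2^4 = 16 ✓.


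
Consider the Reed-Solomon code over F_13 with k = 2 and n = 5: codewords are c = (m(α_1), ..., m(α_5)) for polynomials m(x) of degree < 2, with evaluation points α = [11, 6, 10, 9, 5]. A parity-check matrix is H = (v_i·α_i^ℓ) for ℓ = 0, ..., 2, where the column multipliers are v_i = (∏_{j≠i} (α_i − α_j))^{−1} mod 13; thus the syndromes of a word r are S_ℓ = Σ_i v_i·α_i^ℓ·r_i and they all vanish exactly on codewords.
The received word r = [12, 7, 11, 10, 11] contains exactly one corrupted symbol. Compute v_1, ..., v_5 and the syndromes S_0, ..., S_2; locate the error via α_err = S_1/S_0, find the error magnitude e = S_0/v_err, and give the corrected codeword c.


S = (6, 4, 7), error at position 5, error magnitude e = 5, c = [12, 7, 11, 10, 6].

Step 1: column multipliers v_i = (∏_{j≠i}(α_i − α_j))^{−1} mod 13.
  i = 1 (α = 11): (11−6)(11−10)(11−9)(11−5) = 5·1·2·6 = 60 ≡ 8, so v_1 = 8^{−1} = 5 (mod 13).
  i = 2 (α = 6): (6−11)(6−10)(6−9)(6−5) = (−5)·(−4)·(−3)·1 = −60 ≡ 5, so v_2 = 5^{−1} = 8 (mod 13).
  i = 3 (α = 10): (10−11)(10−6)(10−9)(10−5) = (−1)·4·1·5 = −20 ≡ 6, so v_3 = 6^{−1} = 11 (mod 13).
  i = 4 (α = 9): (9−11)(9−6)(9−10)(9−5) = (−2)·3·(−1)·4 = 24 ≡ 11, so v_4 = 11^{−1} = 6 (mod 13).
  i = 5 (α = 5): (5−11)(5−6)(5−10)(5−9) = (−6)·(−1)·(−5)·(−4) = 120 ≡ 3, so v_5 = 3^{−1} = 9 (mod 13).
  v = [5, 8, 11, 6, 9].
Step 2: syndromes of r = [12, 7, 11, 10, 11] (all sums mod 13).
  S_0 = Σ v_i r_i = 5·12 + 8·7 + 11·11 + 6·10 + 9·11 = 396 ≡ 6.
  S_1 = Σ v_i α_i r_i = 5·11·12 + 8·6·7 + 11·10·11 + 6·9·10 + 9·5·11 = 3241 ≡ 4.
  α_i^2 mod 13 = [4, 10, 9, 3, 12].
  S_2 = Σ v_i α_i^2 r_i = 5·4·12 + 8·10·7 + 11·9·11 + 6·3·10 + 9·12·11 = 3257 ≡ 7.
  S = (6, 4, 7) ≠ 0, so r is not a codeword (an error is present).
Step 3: locate the error. For a single error e at position i, S_ℓ = v_i·e·α_i^ℓ, so α_err = S_1/S_0.
  S_0^{−1} = 6^{−1} = 11 (mod 13), so α_err = 4·11 = 44 ≡ 5 = α_5. Error position i = 5.
  Consistency check: S_2/S_1 = 7·10 = 70 ≡ 5 = α_err ✓ (single-error assumption holds).
Step 4: error magnitude e = S_0/v_5 = S_0·∏_{j≠5}(α_5 − α_j) = 6·3 = 18 ≡ 5 (mod 13).
Step 5: correct position 5: c_5 = r_5 − e = 11 − 5 ≡ 6 (mod 13). Hence c = [12, 7, 11, 10, 6].
  Check: interpolating c through the α_i gives m(x) = 1 + 1·x (degree < 2) with m(α_i) = c_i for every i, so c is indeed a codeword.


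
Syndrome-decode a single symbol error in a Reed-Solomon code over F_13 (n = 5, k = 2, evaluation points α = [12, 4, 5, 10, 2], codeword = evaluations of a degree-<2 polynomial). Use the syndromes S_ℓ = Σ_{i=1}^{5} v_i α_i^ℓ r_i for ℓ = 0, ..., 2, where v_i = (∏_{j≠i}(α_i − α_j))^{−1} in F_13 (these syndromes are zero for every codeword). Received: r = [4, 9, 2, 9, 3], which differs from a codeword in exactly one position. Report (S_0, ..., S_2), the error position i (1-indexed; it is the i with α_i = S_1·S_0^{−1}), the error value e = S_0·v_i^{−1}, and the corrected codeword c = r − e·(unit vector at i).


S = (3, 12, 9), error at position 2, error magnitude e = 11, c = [4, 11, 2, 9, 3].

Step 1: column multipliers v_i = (∏_{j≠i}(α_i − α_j))^{−1} mod 13.
  i = 1 (α = 12): (12−4)(12−5)(12−10)(12−2) = 8·7·2·10 = 1120 ≡ 2, so v_1 = 2^{−1} = 7 (mod 13).
  i = 2 (α = 4): (4−12)(4−5)(4−10)(4−2) = (−8)·(−1)·(−6)·2 = −96 ≡ 8, so v_2 = 8^{−1} = 5 (mod 13).
  i = 3 (α = 5): (5−12)(5−4)(5−10)(5−2) = (−7)·1·(−5)·3 = 105 ≡ 1, so v_3 = 1^{−1} = 1 (mod 13).
  i = 4 (α = 10): (10−12)(10−4)(10−5)(10−2) = (−2)·6·5·8 = −480 ≡ 1, so v_4 = 1^{−1} = 1 (mod 13).
  i = 5 (α = 2): (2−12)(2−4)(2−5)(2−10) = (−10)·(−2)·(−3)·(−8) = 480 ≡ 12, so v_5 = 12^{−1} = 12 (mod 13).
  v = [7, 5, 1, 1, 12].
Step 2: syndromes of r = [4, 9, 2, 9, 3] (all sums mod 13).
  S_0 = Σ v_i r_i = 7·4 + 5·9 + 1·2 + 1·9 + 12·3 = 120 ≡ 3.
  S_1 = Σ v_i α_i r_i = 7·12·4 + 5·4·9 + 1·5·2 + 1·10·9 + 12·2·3 = 688 ≡ 12.
  α_i^2 mod 13 = [1, 3, 12, 9, 4].
  S_2 = Σ v_i α_i^2 r_i = 7·1·4 + 5·3·9 + 1·12·2 + 1·9·9 + 12·4·3 = 412 ≡ 9.
  S = (3, 12, 9) ≠ 0, so r is not a codeword (an error is present).
Step 3: locate the error. For a single error e at position i, S_ℓ = v_i·e·α_i^ℓ, so α_err = S_1/S_0.
  S_0^{−1} = 3^{−1} = 9 (mod 13), so α_err = 12·9 = 108 ≡ 4 = α_2. Error position i = 2.
  Consistency check: S_2/S_1 = 9·12 = 108 ≡ 4 = α_err ✓ (single-error assumption holds).
Step 4: error magnitude e = S_0/v_2 = S_0·∏_{j≠2}(α_2 − α_j) = 3·8 = 24 ≡ 11 (mod 13).
Step 5: correct position 2: c_2 = r_2 − e = 9 − 11 ≡ 11 (mod 13). Hence c = [4, 11, 2, 9, 3].
  Check: interpolating c through the α_i gives m(x) = 8 + 4·x (degree < 2) with m(α_i) = c_i for every i, so c is indeed a codeword.


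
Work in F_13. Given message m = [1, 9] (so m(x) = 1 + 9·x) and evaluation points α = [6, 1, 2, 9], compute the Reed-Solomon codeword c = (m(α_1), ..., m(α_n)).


c = [3, 10, 6, 4]

Message polynomial: m(x) = 1 + 9·x (mod 13).
For each evaluation point α_i, compute m(α_i) mod 13:
  α_1 = 6: Horner steps 9 → 3, so m(6) = 3.
  α_2 = 1: Horner steps 9 → 10, so m(1) = 10.
  α_3 = 2: Horner steps 9 → 6, so m(2) = 6.
  α_4 = 9: Horner steps 9 → 4, so m(9) = 4.
Codeword c = [3, 10, 6, 4] ∈ F_13^4.


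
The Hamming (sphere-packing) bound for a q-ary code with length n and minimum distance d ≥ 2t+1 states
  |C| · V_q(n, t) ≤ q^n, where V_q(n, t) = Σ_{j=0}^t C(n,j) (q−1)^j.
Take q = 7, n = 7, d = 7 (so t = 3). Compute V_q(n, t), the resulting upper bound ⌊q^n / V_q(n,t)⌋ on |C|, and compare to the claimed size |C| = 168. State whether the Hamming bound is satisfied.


V_q(n, t) = 8359, q^n = 823543, Hamming bound = 98, |C| = 168 > bound (violated).

Step 1: Compute V_q(n, t) = Σ_{j=0}^3 C(n, j) (q−1)^j.
  j = 0: C(7,0)·(6)^0 = 1·1 = 1.
  j = 1: C(7,1)·(6)^1 = 7·6 = 42.
  j = 2: C(7,2)·(6)^2 = 21·36 = 756.
  j = 3: C(7,3)·(6)^3 = 35·216 = 7560.
  V_q(n, t) = 1 + 42 + 756 + 7560 = 8359.
Step 2: q^n = 7^7 = 823543.
Step 3: Hamming bound ⌊q^n / V_q(n,t)⌋ = ⌊823543/8359⌋ = 98.
Step 4: Compare |C| = 168 to 98: violated.
The claimed |C| lies above the Hamming bound, so no 7-ary code of length 7 with d ≥ 7 can have 168 codewords.


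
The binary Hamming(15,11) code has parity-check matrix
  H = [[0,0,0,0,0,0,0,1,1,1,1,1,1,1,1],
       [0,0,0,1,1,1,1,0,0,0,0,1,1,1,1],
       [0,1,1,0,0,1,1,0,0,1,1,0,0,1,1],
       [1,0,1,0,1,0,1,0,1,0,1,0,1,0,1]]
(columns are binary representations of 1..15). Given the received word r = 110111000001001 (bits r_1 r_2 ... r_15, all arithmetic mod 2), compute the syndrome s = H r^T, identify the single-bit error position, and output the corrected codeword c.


s = (0, 1, 1, 1)^T, error position = 7, corrected codeword c = 110111100001001

Compute s = H r^T mod 2 one row at a time:
  s_1 = 0 + 0 + 0 + 0 + 1 + 0 + 0 + 1 = 2 ≡ 0 (mod 2).
  s_2 = 1 + 1 + 1 + 0 + 1 + 0 + 0 + 1 = 5 ≡ 1 (mod 2).
  s_3 = 1 + 0 + 1 + 0 + 0 + 0 + 0 + 1 = 3 ≡ 1 (mod 2).
  s_4 = 1 + 0 + 1 + 0 + 0 + 0 + 0 + 1 = 3 ≡ 1 (mod 2).
s = (0, 1, 1, 1)^T — this equals column 7 of H (binary 0111), so error is at position 7.
Correct: flip bit 7 of r = 110111000001001 to get c = 110111100001001.


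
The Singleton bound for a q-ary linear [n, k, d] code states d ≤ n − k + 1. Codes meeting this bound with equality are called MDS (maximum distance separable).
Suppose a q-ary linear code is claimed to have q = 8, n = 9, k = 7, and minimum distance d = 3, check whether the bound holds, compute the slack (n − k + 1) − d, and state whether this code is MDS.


Singleton RHS = n − k + 1 = 3, slack = 0, bound satisfied, MDS.

Singleton bound: d ≤ n − k + 1.
Here n = 9, k = 7, so n − k + 1 = 3.
Given d = 3, check d ≤ 3: YES.
Slack = (n − k + 1) − d = 0.
The code is MDS (slack = 0).
Description: the claimed parameters are [9, 7, 3]_8; such a code would be MDS (meets Singleton bound).


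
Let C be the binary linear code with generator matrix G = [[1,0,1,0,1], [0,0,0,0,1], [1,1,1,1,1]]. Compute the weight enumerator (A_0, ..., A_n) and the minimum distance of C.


Weight distribution: A_0 = 1, A_1 = 1, A_2 = 2, A_3 = 2, A_4 = 1, A_5 = 1. Minimum distance d = 1.

Enumerate all 2^3 = 8 messages m ∈ F_2^3.
For each, compute codeword c = mG in F_2^5, then tally its weight.
  m = 000 → c = 00000, weight = 0.
  m = 100 → c = 10101, weight = 3.
  m = 010 → c = 00001, weight = 1.
  m = 110 → c = 10100, weight = 2.
  m = 001 → c = 11111, weight = 5.
  m = 101 → c = 01010, weight = 2.
  m = 011 → c = 11110, weight = 4.
  m = 111 → c = 01011, weight = 3.
Tally weights:
  weight 0: 1 codewords.
  weight 1: 1 codewords.
  weight 2: 2 codewords.
  weight 3: 2 codewords.
  weight 4: 1 codewords.
  weight 5: 1 codewords.
Minimum distance d = smallest w > 0 with A_w > 0 = 1.
Sanity: Σ A_w = 8 = 2^3 = 8 ✓.


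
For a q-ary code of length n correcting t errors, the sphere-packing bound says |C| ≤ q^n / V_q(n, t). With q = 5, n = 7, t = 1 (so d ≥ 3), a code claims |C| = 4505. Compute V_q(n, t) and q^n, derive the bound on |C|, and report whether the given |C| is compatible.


V_q(n, t) = 29, q^n = 78125, Hamming bound = 2693, |C| = 4505 > bound (violated).

Step 1: Compute V_q(n, t) = Σ_{j=0}^1 C(n, j) (q−1)^j.
  j = 0: C(7,0)·(4)^0 = 1·1 = 1.
  j = 1: C(7,1)·(4)^1 = 7·4 = 28.
  V_q(n, t) = 1 + 28 = 29.
Step 2: q^n = 5^7 = 78125.
Step 3: Hamming bound ⌊q^n / V_q(n,t)⌋ = ⌊78125/29⌋ = 2693.
Step 4: Compare |C| = 4505 to 2693: violated.
The claimed |C| lies above the Hamming bound, so no 5-ary code of length 7 with d ≥ 3 can have 4505 codewords.


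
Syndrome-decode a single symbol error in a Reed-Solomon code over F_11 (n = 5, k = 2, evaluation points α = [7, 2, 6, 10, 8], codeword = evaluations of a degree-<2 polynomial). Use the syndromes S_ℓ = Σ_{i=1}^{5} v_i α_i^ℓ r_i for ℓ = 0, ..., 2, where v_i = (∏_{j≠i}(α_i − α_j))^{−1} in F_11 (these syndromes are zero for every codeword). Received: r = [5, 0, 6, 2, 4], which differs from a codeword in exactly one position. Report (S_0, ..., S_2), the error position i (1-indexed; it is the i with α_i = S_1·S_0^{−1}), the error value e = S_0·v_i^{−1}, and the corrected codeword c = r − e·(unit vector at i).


S = (4, 8, 5), error at position 2, error magnitude e = 1, c = [5, 10, 6, 2, 4].

Step 1: column multipliers v_i = (∏_{j≠i}(α_i − α_j))^{−1} mod 11.
  i = 1 (α = 7): (7−2)(7−6)(7−10)(7−8) = 5·1·(−3)·(−1) = 15 ≡ 4, so v_1 = 4^{−1} = 3 (mod 11).
  i = 2 (α = 2): (2−7)(2−6)(2−10)(2−8) = (−5)·(−4)·(−8)·(−6) = 960 ≡ 3, so v_2 = 3^{−1} = 4 (mod 11).
  i = 3 (α = 6): (6−7)(6−2)(6−10)(6−8) = (−1)·4·(−4)·(−2) = −32 ≡ 1, so v_3 = 1^{−1} = 1 (mod 11).
  i = 4 (α = 10): (10−7)(10−2)(10−6)(10−8) = 3·8·4·2 = 192 ≡ 5, so v_4 = 5^{−1} = 9 (mod 11).
  i = 5 (α = 8): (8−7)(8−2)(8−6)(8−10) = 1·6·2·(−2) = −24 ≡ 9, so v_5 = 9^{−1} = 5 (mod 11).
  v = [3, 4, 1, 9, 5].
Step 2: syndromes of r = [5, 0, 6, 2, 4] (all sums mod 11).
  S_0 = Σ v_i r_i = 3·5 + 4·0 + 1·6 + 9·2 + 5·4 = 59 ≡ 4.
  S_1 = Σ v_i α_i r_i = 3·7·5 + 4·2·0 + 1·6·6 + 9·10·2 + 5·8·4 = 481 ≡ 8.
  α_i^2 mod 11 = [5, 4, 3, 1, 9].
  S_2 = Σ v_i α_i^2 r_i = 3·5·5 + 4·4·0 + 1·3·6 + 9·1·2 + 5·9·4 = 291 ≡ 5.
  S = (4, 8, 5) ≠ 0, so r is not a codeword (an error is present).
Step 3: locate the error. For a single error e at position i, S_ℓ = v_i·e·α_i^ℓ, so α_err = S_1/S_0.
  S_0^{−1} = 4^{−1} = 3 (mod 11), so α_err = 8·3 = 24 ≡ 2 = α_2. Error position i = 2.
  Consistency check: S_2/S_1 = 5·7 = 35 ≡ 2 = α_err ✓ (single-error assumption holds).
Step 4: error magnitude e = S_0/v_2 = S_0·∏_{j≠2}(α_2 − α_j) = 4·3 = 12 ≡ 1 (mod 11).
Step 5: correct position 2: c_2 = r_2 − e = 0 − 1 ≡ 10 (mod 11). Hence c = [5, 10, 6, 2, 4].
  Check: interpolating c through the α_i gives m(x) = 1 + 10·x (degree < 2) with m(α_i) = c_i for every i, so c is indeed a codeword.


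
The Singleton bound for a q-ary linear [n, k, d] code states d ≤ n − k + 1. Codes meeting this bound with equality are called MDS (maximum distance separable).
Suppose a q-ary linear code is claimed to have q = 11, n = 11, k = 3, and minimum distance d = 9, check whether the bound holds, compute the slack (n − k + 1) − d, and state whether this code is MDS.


Singleton RHS = n − k + 1 = 9, slack = 0, bound satisfied, MDS.

Singleton bound: d ≤ n − k + 1.
Here n = 11, k = 3, so n − k + 1 = 9.
Given d = 9, check d ≤ 9: YES.
Slack = (n − k + 1) − d = 0.
The code is MDS (slack = 0).
Description: the claimed parameters are [11, 3, 9]_11; such a code would be MDS (meets Singleton bound).


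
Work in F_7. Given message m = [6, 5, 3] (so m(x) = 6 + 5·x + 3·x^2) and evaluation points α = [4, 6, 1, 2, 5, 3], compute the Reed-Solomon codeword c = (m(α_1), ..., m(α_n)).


c = [4, 4, 0, 0, 1, 6]

Message polynomial: m(x) = 6 + 5·x + 3·x^2 (mod 7).
For each evaluation point α_i, compute m(α_i) mod 7:
  α_1 = 4: Horner steps 3 → 3 → 4, so m(4) = 4.
  α_2 = 6: Horner steps 3 → 2 → 4, so m(6) = 4.
  α_3 = 1: Horner steps 3 → 1 → 0, so m(1) = 0.
  α_4 = 2: Horner steps 3 → 4 → 0, so m(2) = 0.
  α_5 = 5: Horner steps 3 → 6 → 1, so m(5) = 1.
  α_6 = 3: Horner steps 3 → 0 → 6, so m(3) = 6.
Codeword c = [4, 4, 0, 0, 1, 6] ∈ F_7^6.


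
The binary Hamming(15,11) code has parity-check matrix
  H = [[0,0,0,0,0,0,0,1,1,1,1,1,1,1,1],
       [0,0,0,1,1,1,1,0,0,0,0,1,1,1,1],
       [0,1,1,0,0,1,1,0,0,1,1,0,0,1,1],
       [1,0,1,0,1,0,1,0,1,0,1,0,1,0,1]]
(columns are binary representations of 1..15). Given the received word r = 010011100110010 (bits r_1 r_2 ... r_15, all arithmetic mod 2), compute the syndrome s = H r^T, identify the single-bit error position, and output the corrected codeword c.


s = (1, 0, 0, 1)^T, error position = 9, corrected codeword c = 010011101110010

Compute s = H r^T mod 2 one row at a time:
  s_1 = 0 + 0 + 1 + 1 + 0 + 0 + 1 + 0 = 3 ≡ 1 (mod 2).
  s_2 = 0 + 1 + 1 + 1 + 0 + 0 + 1 + 0 = 4 ≡ 0 (mod 2).
  s_3 = 1 + 0 + 1 + 1 + 1 + 1 + 1 + 0 = 6 ≡ 0 (mod 2).
  s_4 = 0 + 0 + 1 + 1 + 0 + 1 + 0 + 0 = 3 ≡ 1 (mod 2).
s = (1, 0, 0, 1)^T — this equals column 9 of H (binary 1001), so error is at position 9.
Correct: flip bit 9 of r = 010011100110010 to get c = 010011101110010.


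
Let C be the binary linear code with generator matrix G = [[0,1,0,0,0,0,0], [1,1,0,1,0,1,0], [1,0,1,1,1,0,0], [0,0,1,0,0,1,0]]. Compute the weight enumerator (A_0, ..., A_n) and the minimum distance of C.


Weight distribution: A_0 = 1, A_1 = 2, A_2 = 2, A_3 = 4, A_4 = 5, A_5 = 2. Minimum distance d = 1.

Enumerate all 2^4 = 16 messages m ∈ F_2^4.
For each, compute codeword c = mG in F_2^7, then tally its weight.
  m = 0000 → c = 0000000, weight = 0.
  m = 1000 → c = 0100000, weight = 1.
  m = 0100 → c = 1101010, weight = 4.
  m = 1100 → c = 1001010, weight = 3.
  m = 0010 → c = 1011100, weight = 4.
  m = 1010 → c = 1111100, weight = 5.
  m = 0110 → c = 0110110, weight = 4.
  m = 1110 → c = 0010110, weight = 3.
  m = 0001 → c = 0010010, weight = 2.
  m = 1001 → c = 0110010, weight = 3.
  m = 0101 → c = 1111000, weight = 4.
  m = 1101 → c = 1011000, weight = 3.
  m = 0011 → c = 1001110, weight = 4.
  m = 1011 → c = 1101110, weight = 5.
  m = 0111 → c = 0100100, weight = 2.
  m = 1111 → c = 0000100, weight = 1.
Tally weights:
  weight 0: 1 codewords.
  weight 1: 2 codewords.
  weight 2: 2 codewords.
  weight 3: 4 codewords.
  weight 4: 5 codewords.
  weight 5: 2 codewords.
Minimum distance d = smallest w > 0 with A_w > 0 = 1.
Sanity: Σ A_w = 16 = 2^4 = 16 ✓.


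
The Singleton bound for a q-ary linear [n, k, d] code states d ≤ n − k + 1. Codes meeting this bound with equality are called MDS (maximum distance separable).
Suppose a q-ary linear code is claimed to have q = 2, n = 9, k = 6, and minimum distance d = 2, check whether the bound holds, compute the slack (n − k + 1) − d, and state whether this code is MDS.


Singleton RHS = n − k + 1 = 4, slack = 2, bound satisfied, not MDS.

Singleton bound: d ≤ n − k + 1.
Here n = 9, k = 6, so n − k + 1 = 4.
Given d = 2, check d ≤ 4: YES.
Slack = (n − k + 1) − d = 2.
The code is NOT MDS (slack = 2 > 0).
Description: the claimed parameters are [9, 6, 2]_2; such a code would be non-MDS.


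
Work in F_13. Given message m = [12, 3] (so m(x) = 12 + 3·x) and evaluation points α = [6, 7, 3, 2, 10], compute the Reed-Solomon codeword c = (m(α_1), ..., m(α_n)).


c = [4, 7, 8, 5, 3]

Message polynomial: m(x) = 12 + 3·x (mod 13).
For each evaluation point α_i, compute m(α_i) mod 13:
  α_1 = 6: Horner steps 3 → 4, so m(6) = 4.
  α_2 = 7: Horner steps 3 → 7, so m(7) = 7.
  α_3 = 3: Horner steps 3 → 8, so m(3) = 8.
  α_4 = 2: Horner steps 3 → 5, so m(2) = 5.
  α_5 = 10: Horner steps 3 → 3, so m(10) = 3.
Codeword c = [4, 7, 8, 5, 3] ∈ F_13^5.


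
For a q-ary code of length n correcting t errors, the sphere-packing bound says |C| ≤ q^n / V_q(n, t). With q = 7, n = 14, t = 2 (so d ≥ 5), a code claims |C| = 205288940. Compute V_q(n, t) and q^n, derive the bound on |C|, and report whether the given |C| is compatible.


V_q(n, t) = 3361, q^n = 678223072849, Hamming bound = 201792047, |C| = 205288940 > bound (violated).

Step 1: Compute V_q(n, t) = Σ_{j=0}^2 C(n, j) (q−1)^j.
  j = 0: C(14,0)·(6)^0 = 1·1 = 1.
  j = 1: C(14,1)·(6)^1 = 14·6 = 84.
  j = 2: C(14,2)·(6)^2 = 91·36 = 3276.
  V_q(n, t) = 1 + 84 + 3276 = 3361.
Step 2: q^n = 7^14 = 678223072849.
Step 3: Hamming bound ⌊q^n / V_q(n,t)⌋ = ⌊678223072849/3361⌋ = 201792047.
Step 4: Compare |C| = 205288940 to 201792047: violated.
The claimed |C| lies above the Hamming bound, so no 7-ary code of length 14 with d ≥ 5 can have 205288940 codewords.


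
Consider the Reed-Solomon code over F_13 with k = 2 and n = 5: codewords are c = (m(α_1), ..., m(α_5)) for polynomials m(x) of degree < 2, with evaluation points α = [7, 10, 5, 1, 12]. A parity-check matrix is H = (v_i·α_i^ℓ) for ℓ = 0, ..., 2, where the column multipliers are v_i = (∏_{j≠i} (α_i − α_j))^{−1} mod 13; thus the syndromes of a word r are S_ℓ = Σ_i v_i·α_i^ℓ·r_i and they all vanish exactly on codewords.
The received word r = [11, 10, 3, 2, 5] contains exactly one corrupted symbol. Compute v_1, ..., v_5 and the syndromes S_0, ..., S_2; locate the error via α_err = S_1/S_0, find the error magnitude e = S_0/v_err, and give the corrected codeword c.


S = (8, 8, 8), error at position 4, error magnitude e = 2, c = [11, 10, 3, 0, 5].

Step 1: column multipliers v_i = (∏_{j≠i}(α_i − α_j))^{−1} mod 13.
  i = 1 (α = 7): (7−10)(7−5)(7−1)(7−12) = (−3)·2·6·(−5) = 180 ≡ 11, so v_1 = 11^{−1} = 6 (mod 13).
  i = 2 (α = 10): (10−7)(10−5)(10−1)(10−12) = 3·5·9·(−2) = −270 ≡ 3, so v_2 = 3^{−1} = 9 (mod 13).
  i = 3 (α = 5): (5−7)(5−10)(5−1)(5−12) = (−2)·(−5)·4·(−7) = −280 ≡ 6, so v_3 = 6^{−1} = 11 (mod 13).
  i = 4 (α = 1): (1−7)(1−10)(1−5)(1−12) = (−6)·(−9)·(−4)·(−11) = 2376 ≡ 10, so v_4 = 10^{−1} = 4 (mod 13).
  i = 5 (α = 12): (12−7)(12−10)(12−5)(12−1) = 5·2·7·11 = 770 ≡ 3, so v_5 = 3^{−1} = 9 (mod 13).
  v = [6, 9, 11, 4, 9].
Step 2: syndromes of r = [11, 10, 3, 2, 5] (all sums mod 13).
  S_0 = Σ v_i r_i = 6·11 + 9·10 + 11·3 + 4·2 + 9·5 = 242 ≡ 8.
  S_1 = Σ v_i α_i r_i = 6·7·11 + 9·10·10 + 11·5·3 + 4·1·2 + 9·12·5 = 2075 ≡ 8.
  α_i^2 mod 13 = [10, 9, 12, 1, 1].
  S_2 = Σ v_i α_i^2 r_i = 6·10·11 + 9·9·10 + 11·12·3 + 4·1·2 + 9·1·5 = 1919 ≡ 8.
  S = (8, 8, 8) ≠ 0, so r is not a codeword (an error is present).
Step 3: locate the error. For a single error e at position i, S_ℓ = v_i·e·α_i^ℓ, so α_err = S_1/S_0.
  S_0^{−1} = 8^{−1} = 5 (mod 13), so α_err = 8·5 = 40 ≡ 1 = α_4. Error position i = 4.
  Consistency check: S_2/S_1 = 8·5 = 40 ≡ 1 = α_err ✓ (single-error assumption holds).
Step 4: error magnitude e = S_0/v_4 = S_0·∏_{j≠4}(α_4 − α_j) = 8·10 = 80 ≡ 2 (mod 13).
Step 5: correct position 4: c_4 = r_4 − e = 2 − 2 ≡ 0 (mod 13). Hence c = [11, 10, 3, 0, 5].
  Check: interpolating c through the α_i gives m(x) = 9 + 4·x (degree < 2) with m(α_i) = c_i for every i, so c is indeed a codeword.


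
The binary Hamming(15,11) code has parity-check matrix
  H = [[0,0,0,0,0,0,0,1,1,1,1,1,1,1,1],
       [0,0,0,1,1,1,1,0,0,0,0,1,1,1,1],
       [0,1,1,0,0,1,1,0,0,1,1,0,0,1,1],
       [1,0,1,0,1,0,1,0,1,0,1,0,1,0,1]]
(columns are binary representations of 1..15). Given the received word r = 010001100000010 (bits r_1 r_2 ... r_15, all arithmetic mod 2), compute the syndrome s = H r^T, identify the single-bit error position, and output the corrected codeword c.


s = (1, 1, 0, 1)^T, error position = 13, corrected codeword c = 010001100000110

Compute s = H r^T mod 2 one row at a time:
  s_1 = 0 + 0 + 0 + 0 + 0 + 0 + 1 + 0 = 1 ≡ 1 (mod 2).
  s_2 = 0 + 0 + 1 + 1 + 0 + 0 + 1 + 0 = 3 ≡ 1 (mod 2).
  s_3 = 1 + 0 + 1 + 1 + 0 + 0 + 1 + 0 = 4 ≡ 0 (mod 2).
  s_4 = 0 + 0 + 0 + 1 + 0 + 0 + 0 + 0 = 1 ≡ 1 (mod 2).
s = (1, 1, 0, 1)^T — this equals column 13 of H (binary 1101), so error is at position 13.
Correct: flip bit 13 of r = 010001100000010 to get c = 010001100000110.


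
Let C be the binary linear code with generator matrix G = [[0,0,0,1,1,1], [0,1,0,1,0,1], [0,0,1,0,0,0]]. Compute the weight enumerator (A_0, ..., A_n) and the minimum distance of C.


Weight distribution: A_0 = 1, A_1 = 1, A_2 = 1, A_3 = 3, A_4 = 2. Minimum distance d = 1.

Enumerate all 2^3 = 8 messages m ∈ F_2^3.
For each, compute codeword c = mG in F_2^6, then tally its weight.
  m = 000 → c = 000000, weight = 0.
  m = 100 → c = 000111, weight = 3.
  m = 010 → c = 010101, weight = 3.
  m = 110 → c = 010010, weight = 2.
  m = 001 → c = 001000, weight = 1.
  m = 101 → c = 001111, weight = 4.
  m = 011 → c = 011101, weight = 4.
  m = 111 → c = 011010, weight = 3.
Tally weights:
  weight 0: 1 codewords.
  weight 1: 1 codewords.
  weight 2: 1 codewords.
  weight 3: 3 codewords.
  weight 4: 2 codewords.
Minimum distance d = smallest w > 0 with A_w > 0 = 1.
Sanity: Σ A_w = 8 = 2^3 = 8 ✓.


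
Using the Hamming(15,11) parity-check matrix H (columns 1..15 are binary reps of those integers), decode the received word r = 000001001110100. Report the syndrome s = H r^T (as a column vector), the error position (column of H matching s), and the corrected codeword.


s = (0, 0, 1, 1)^T, error position = 3, corrected codeword c = 001001001110100

Compute s = H r^T mod 2 one row at a time:
  s_1 = 0 + 1 + 1 + 1 + 0 + 1 + 0 + 0 = 4 ≡ 0 (mod 2).
  s_2 = 0 + 0 + 1 + 0 + 0 + 1 + 0 + 0 = 2 ≡ 0 (mod 2).
  s_3 = 0 + 0 + 1 + 0 + 1 + 1 + 0 + 0 = 3 ≡ 1 (mod 2).
  s_4 = 0 + 0 + 0 + 0 + 1 + 1 + 1 + 0 = 3 ≡ 1 (mod 2).
s = (0, 0, 1, 1)^T — this equals column 3 of H (binary 0011), so error is at position 3.
Correct: flip bit 3 of r = 000001001110100 to get c = 001001001110100.


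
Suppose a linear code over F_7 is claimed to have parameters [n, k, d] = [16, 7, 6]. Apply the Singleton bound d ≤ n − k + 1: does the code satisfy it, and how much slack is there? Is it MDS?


Singleton RHS = n − k + 1 = 10, slack = 4, bound satisfied, not MDS.

Singleton bound: d ≤ n − k + 1.
Here n = 16, k = 7, so n − k + 1 = 10.
Given d = 6, check d ≤ 10: YES.
Slack = (n − k + 1) − d = 4.
The code is NOT MDS (slack = 4 > 0).
Description: the claimed parameters are [16, 7, 6]_7; such a code would be non-MDS.


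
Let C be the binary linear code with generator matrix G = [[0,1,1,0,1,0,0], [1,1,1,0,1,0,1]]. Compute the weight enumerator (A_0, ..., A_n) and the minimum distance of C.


Weight distribution: A_0 = 1, A_2 = 1, A_3 = 1, A_5 = 1. Minimum distance d = 2.

Enumerate all 2^2 = 4 messages m ∈ F_2^2.
For each, compute codeword c = mG in F_2^7, then tally its weight.
  m = 00 → c = 0000000, weight = 0.
  m = 10 → c = 0110100, weight = 3.
  m = 01 → c = 1110101, weight = 5.
  m = 11 → c = 1000001, weight = 2.
Tally weights:
  weight 0: 1 codewords.
  weight 2: 1 codewords.
  weight 3: 1 codewords.
  weight 5: 1 codewords.
Minimum distance d = smallest w > 0 with A_w > 0 = 2.
Sanity: Σ A_w = 4 = 2^2 = 4 ✓.


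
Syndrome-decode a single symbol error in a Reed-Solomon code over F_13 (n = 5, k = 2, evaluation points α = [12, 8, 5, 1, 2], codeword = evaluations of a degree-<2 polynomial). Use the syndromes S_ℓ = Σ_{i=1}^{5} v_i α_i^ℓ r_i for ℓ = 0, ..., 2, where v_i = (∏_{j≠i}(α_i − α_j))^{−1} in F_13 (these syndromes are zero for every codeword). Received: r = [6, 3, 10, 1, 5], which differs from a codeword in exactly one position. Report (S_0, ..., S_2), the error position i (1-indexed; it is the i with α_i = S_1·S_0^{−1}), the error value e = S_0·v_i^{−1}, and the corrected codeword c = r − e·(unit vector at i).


S = (9, 6, 4), error at position 3, error magnitude e = 6, c = [6, 3, 4, 1, 5].

Step 1: column multipliers v_i = (∏_{j≠i}(α_i − α_j))^{−1} mod 13.
  i = 1 (α = 12): (12−8)(12−5)(12−1)(12−2) = 4·7·11·10 = 3080 ≡ 12, so v_1 = 12^{−1} = 12 (mod 13).
  i = 2 (α = 8): (8−12)(8−5)(8−1)(8−2) = (−4)·3·7·6 = −504 ≡ 3, so v_2 = 3^{−1} = 9 (mod 13).
  i = 3 (α = 5): (5−12)(5−8)(5−1)(5−2) = (−7)·(−3)·4·3 = 252 ≡ 5, so v_3 = 5^{−1} = 8 (mod 13).
  i = 4 (α = 1): (1−12)(1−8)(1−5)(1−2) = (−11)·(−7)·(−4)·(−1) = 308 ≡ 9, so v_4 = 9^{−1} = 3 (mod 13).
  i = 5 (α = 2): (2−12)(2−8)(2−5)(2−1) = (−10)·(−6)·(−3)·1 = −180 ≡ 2, so v_5 = 2^{−1} = 7 (mod 13).
  v = [12, 9, 8, 3, 7].
Step 2: syndromes of r = [6, 3, 10, 1, 5] (all sums mod 13).
  S_0 = Σ v_i r_i = 12·6 + 9·3 + 8·10 + 3·1 + 7·5 = 217 ≡ 9.
  S_1 = Σ v_i α_i r_i = 12·12·6 + 9·8·3 + 8·5·10 + 3·1·1 + 7·2·5 = 1553 ≡ 6.
  α_i^2 mod 13 = [1, 12, 12, 1, 4].
  S_2 = Σ v_i α_i^2 r_i = 12·1·6 + 9·12·3 + 8·12·10 + 3·1·1 + 7·4·5 = 1499 ≡ 4.
  S = (9, 6, 4) ≠ 0, so r is not a codeword (an error is present).
Step 3: locate the error. For a single error e at position i, S_ℓ = v_i·e·α_i^ℓ, so α_err = S_1/S_0.
  S_0^{−1} = 9^{−1} = 3 (mod 13), so α_err = 6·3 = 18 ≡ 5 = α_3. Error position i = 3.
  Consistency check: S_2/S_1 = 4·11 = 44 ≡ 5 = α_err ✓ (single-error assumption holds).
Step 4: error magnitude e = S_0/v_3 = S_0·∏_{j≠3}(α_3 − α_j) = 9·5 = 45 ≡ 6 (mod 13).
Step 5: correct position 3: c_3 = r_3 − e = 10 − 6 ≡ 4 (mod 13). Hence c = [6, 3, 4, 1, 5].
  Check: interpolating c through the α_i gives m(x) = 10 + 4·x (degree < 2) with m(α_i) = c_i for every i, so c is indeed a codeword.


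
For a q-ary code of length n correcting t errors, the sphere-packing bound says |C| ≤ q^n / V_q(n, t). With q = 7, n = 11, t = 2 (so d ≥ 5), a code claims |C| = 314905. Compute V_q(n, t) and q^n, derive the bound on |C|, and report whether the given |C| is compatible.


V_q(n, t) = 2047, q^n = 1977326743, Hamming bound = 965963, |C| = 314905 ≤ bound (satisfied).

Step 1: Compute V_q(n, t) = Σ_{j=0}^2 C(n, j) (q−1)^j.
  j = 0: C(11,0)·(6)^0 = 1·1 = 1.
  j = 1: C(11,1)·(6)^1 = 11·6 = 66.
  j = 2: C(11,2)·(6)^2 = 55·36 = 1980.
  V_q(n, t) = 1 + 66 + 1980 = 2047.
Step 2: q^n = 7^11 = 1977326743.
Step 3: Hamming bound ⌊q^n / V_q(n,t)⌋ = ⌊1977326743/2047⌋ = 965963.
Step 4: Compare |C| = 314905 to 965963: satisfied.
The claimed |C| lies below the Hamming bound.


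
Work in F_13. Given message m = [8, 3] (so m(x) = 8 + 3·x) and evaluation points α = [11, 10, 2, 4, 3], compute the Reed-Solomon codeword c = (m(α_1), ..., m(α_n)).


c = [2, 12, 1, 7, 4]

Message polynomial: m(x) = 8 + 3·x (mod 13).
For each evaluation point α_i, compute m(α_i) mod 13:
  α_1 = 11: Horner steps 3 → 2, so m(11) = 2.
  α_2 = 10: Horner steps 3 → 12, so m(10) = 12.
  α_3 = 2: Horner steps 3 → 1, so m(2) = 1.
  α_4 = 4: Horner steps 3 → 7, so m(4) = 7.
  α_5 = 3: Horner steps 3 → 4, so m(3) = 4.
Codeword c = [2, 12, 1, 7, 4] ∈ F_13^5.


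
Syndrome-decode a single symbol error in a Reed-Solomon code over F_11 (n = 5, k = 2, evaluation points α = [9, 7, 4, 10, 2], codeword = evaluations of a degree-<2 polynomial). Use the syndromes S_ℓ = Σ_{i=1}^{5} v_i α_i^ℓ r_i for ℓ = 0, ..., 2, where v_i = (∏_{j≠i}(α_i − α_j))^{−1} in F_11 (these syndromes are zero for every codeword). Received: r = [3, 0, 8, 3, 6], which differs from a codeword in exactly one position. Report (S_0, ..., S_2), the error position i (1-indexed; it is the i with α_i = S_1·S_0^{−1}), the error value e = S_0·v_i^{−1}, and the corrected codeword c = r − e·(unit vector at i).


S = (8, 6, 10), error at position 1, error magnitude e = 1, c = [2, 0, 8, 3, 6].

Step 1: column multipliers v_i = (∏_{j≠i}(α_i − α_j))^{−1} mod 11.
  i = 1 (α = 9): (9−7)(9−4)(9−10)(9−2) = 2·5·(−1)·7 = −70 ≡ 7, so v_1 = 7^{−1} = 8 (mod 11).
  i = 2 (α = 7): (7−9)(7−4)(7−10)(7−2) = (−2)·3·(−3)·5 = 90 ≡ 2, so v_2 = 2^{−1} = 6 (mod 11).
  i = 3 (α = 4): (4−9)(4−7)(4−10)(4−2) = (−5)·(−3)·(−6)·2 = −180 ≡ 7, so v_3 = 7^{−1} = 8 (mod 11).
  i = 4 (α = 10): (10−9)(10−7)(10−4)(10−2) = 1·3·6·8 = 144 ≡ 1, so v_4 = 1^{−1} = 1 (mod 11).
  i = 5 (α = 2): (2−9)(2−7)(2−4)(2−10) = (−7)·(−5)·(−2)·(−8) = 560 ≡ 10, so v_5 = 10^{−1} = 10 (mod 11).
  v = [8, 6, 8, 1, 10].
Step 2: syndromes of r = [3, 0, 8, 3, 6] (all sums mod 11).
  S_0 = Σ v_i r_i = 8·3 + 6·0 + 8·8 + 1·3 + 10·6 = 151 ≡ 8.
  S_1 = Σ v_i α_i r_i = 8·9·3 + 6·7·0 + 8·4·8 + 1·10·3 + 10·2·6 = 622 ≡ 6.
  α_i^2 mod 11 = [4, 5, 5, 1, 4].
  S_2 = Σ v_i α_i^2 r_i = 8·4·3 + 6·5·0 + 8·5·8 + 1·1·3 + 10·4·6 = 659 ≡ 10.
  S = (8, 6, 10) ≠ 0, so r is not a codeword (an error is present).
Step 3: locate the error. For a single error e at position i, S_ℓ = v_i·e·α_i^ℓ, so α_err = S_1/S_0.
  S_0^{−1} = 8^{−1} = 7 (mod 11), so α_err = 6·7 = 42 ≡ 9 = α_1. Error position i = 1.
  Consistency check: S_2/S_1 = 10·2 = 20 ≡ 9 = α_err ✓ (single-error assumption holds).
Step 4: error magnitude e = S_0/v_1 = S_0·∏_{j≠1}(α_1 − α_j) = 8·7 = 56 ≡ 1 (mod 11).
Step 5: correct position 1: c_1 = r_1 − e = 3 − 1 ≡ 2 (mod 11). Hence c = [2, 0, 8, 3, 6].
  Check: interpolating c through the α_i gives m(x) = 4 + 1·x (degree < 2) with m(α_i) = c_i for every i, so c is indeed a codeword.


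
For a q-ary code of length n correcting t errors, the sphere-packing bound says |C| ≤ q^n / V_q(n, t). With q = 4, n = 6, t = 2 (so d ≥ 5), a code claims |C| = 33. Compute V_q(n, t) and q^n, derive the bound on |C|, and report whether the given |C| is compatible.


V_q(n, t) = 154, q^n = 4096, Hamming bound = 26, |C| = 33 > bound (violated).

Step 1: Compute V_q(n, t) = Σ_{j=0}^2 C(n, j) (q−1)^j.
  j = 0: C(6,0)·(3)^0 = 1·1 = 1.
  j = 1: C(6,1)·(3)^1 = 6·3 = 18.
  j = 2: C(6,2)·(3)^2 = 15·9 = 135.
  V_q(n, t) = 1 + 18 + 135 = 154.
Step 2: q^n = 4^6 = 4096.
Step 3: Hamming bound ⌊q^n / V_q(n,t)⌋ = ⌊4096/154⌋ = 26.
Step 4: Compare |C| = 33 to 26: violated.
The claimed |C| lies above the Hamming bound, so no 4-ary code of length 6 with d ≥ 5 can have 33 codewords.
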